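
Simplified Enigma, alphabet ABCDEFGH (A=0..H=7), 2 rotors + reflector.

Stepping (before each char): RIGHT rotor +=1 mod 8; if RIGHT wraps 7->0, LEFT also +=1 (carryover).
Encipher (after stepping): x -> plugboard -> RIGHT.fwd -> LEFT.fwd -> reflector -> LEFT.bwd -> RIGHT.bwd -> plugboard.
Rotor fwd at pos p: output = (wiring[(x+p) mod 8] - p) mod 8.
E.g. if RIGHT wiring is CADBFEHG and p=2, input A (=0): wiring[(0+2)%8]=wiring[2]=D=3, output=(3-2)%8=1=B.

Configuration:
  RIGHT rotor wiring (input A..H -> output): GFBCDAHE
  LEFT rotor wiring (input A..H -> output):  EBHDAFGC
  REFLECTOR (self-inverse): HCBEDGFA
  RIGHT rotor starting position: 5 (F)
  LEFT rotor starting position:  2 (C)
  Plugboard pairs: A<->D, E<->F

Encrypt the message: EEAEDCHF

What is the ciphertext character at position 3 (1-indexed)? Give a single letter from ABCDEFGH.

Char 1 ('E'): step: R->6, L=2; E->plug->F->R->E->L->E->refl->D->L'->D->R'->E->plug->F
Char 2 ('E'): step: R->7, L=2; E->plug->F->R->E->L->E->refl->D->L'->D->R'->E->plug->F
Char 3 ('A'): step: R->0, L->3 (L advanced); A->plug->D->R->C->L->C->refl->B->L'->F->R'->B->plug->B

B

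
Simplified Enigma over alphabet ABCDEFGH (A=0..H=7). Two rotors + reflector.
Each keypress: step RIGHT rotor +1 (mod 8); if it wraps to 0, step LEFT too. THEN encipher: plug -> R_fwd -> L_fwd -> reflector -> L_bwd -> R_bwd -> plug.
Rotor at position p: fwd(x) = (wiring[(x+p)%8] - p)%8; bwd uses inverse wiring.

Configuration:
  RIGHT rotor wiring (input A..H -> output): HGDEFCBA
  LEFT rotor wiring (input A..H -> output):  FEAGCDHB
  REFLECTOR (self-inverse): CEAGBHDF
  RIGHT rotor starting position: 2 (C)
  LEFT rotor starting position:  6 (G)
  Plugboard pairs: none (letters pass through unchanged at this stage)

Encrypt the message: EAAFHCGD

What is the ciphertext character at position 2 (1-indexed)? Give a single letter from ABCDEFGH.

Char 1 ('E'): step: R->3, L=6; E->plug->E->R->F->L->A->refl->C->L'->E->R'->F->plug->F
Char 2 ('A'): step: R->4, L=6; A->plug->A->R->B->L->D->refl->G->L'->D->R'->E->plug->E

E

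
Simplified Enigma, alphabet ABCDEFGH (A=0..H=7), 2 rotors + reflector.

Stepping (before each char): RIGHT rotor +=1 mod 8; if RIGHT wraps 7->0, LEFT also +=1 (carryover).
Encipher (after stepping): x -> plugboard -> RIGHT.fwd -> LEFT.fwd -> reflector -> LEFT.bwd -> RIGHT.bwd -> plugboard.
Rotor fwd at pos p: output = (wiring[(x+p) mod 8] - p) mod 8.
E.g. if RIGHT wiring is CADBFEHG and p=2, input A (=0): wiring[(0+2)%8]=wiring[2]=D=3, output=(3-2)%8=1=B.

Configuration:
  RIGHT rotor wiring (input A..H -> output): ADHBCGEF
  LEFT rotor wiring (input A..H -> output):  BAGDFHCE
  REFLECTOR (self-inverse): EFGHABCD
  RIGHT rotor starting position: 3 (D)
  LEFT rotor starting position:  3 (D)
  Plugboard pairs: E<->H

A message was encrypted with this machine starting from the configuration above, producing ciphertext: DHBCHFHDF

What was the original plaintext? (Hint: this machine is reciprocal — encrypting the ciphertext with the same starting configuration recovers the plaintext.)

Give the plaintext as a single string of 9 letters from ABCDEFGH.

Char 1 ('D'): step: R->4, L=3; D->plug->D->R->B->L->C->refl->G->L'->F->R'->H->plug->E
Char 2 ('H'): step: R->5, L=3; H->plug->E->R->G->L->F->refl->B->L'->E->R'->G->plug->G
Char 3 ('B'): step: R->6, L=3; B->plug->B->R->H->L->D->refl->H->L'->D->R'->F->plug->F
Char 4 ('C'): step: R->7, L=3; C->plug->C->R->E->L->B->refl->F->L'->G->R'->A->plug->A
Char 5 ('H'): step: R->0, L->4 (L advanced); H->plug->E->R->C->L->G->refl->C->L'->G->R'->F->plug->F
Char 6 ('F'): step: R->1, L=4; F->plug->F->R->D->L->A->refl->E->L'->F->R'->E->plug->H
Char 7 ('H'): step: R->2, L=4; H->plug->E->R->C->L->G->refl->C->L'->G->R'->G->plug->G
Char 8 ('D'): step: R->3, L=4; D->plug->D->R->B->L->D->refl->H->L'->H->R'->B->plug->B
Char 9 ('F'): step: R->4, L=4; F->plug->F->R->H->L->H->refl->D->L'->B->R'->D->plug->D

Answer: EGFAFHGBD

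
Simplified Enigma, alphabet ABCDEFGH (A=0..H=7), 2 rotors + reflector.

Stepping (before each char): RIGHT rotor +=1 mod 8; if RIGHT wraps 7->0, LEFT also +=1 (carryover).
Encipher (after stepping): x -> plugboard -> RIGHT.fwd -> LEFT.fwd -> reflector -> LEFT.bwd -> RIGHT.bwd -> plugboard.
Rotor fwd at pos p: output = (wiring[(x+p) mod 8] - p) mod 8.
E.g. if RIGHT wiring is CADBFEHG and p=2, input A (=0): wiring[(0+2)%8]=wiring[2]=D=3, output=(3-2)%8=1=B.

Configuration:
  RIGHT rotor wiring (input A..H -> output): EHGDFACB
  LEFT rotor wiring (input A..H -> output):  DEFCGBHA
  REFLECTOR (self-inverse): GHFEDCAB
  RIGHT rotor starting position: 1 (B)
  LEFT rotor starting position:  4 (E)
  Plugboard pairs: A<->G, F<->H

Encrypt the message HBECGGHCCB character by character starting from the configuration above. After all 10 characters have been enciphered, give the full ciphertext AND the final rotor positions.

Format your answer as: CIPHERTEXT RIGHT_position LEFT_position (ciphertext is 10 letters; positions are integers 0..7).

Answer: FFGACFAAFG 3 5

Derivation:
Char 1 ('H'): step: R->2, L=4; H->plug->F->R->H->L->G->refl->A->L'->F->R'->H->plug->F
Char 2 ('B'): step: R->3, L=4; B->plug->B->R->C->L->D->refl->E->L'->D->R'->H->plug->F
Char 3 ('E'): step: R->4, L=4; E->plug->E->R->A->L->C->refl->F->L'->B->R'->A->plug->G
Char 4 ('C'): step: R->5, L=4; C->plug->C->R->E->L->H->refl->B->L'->G->R'->G->plug->A
Char 5 ('G'): step: R->6, L=4; G->plug->A->R->E->L->H->refl->B->L'->G->R'->C->plug->C
Char 6 ('G'): step: R->7, L=4; G->plug->A->R->C->L->D->refl->E->L'->D->R'->H->plug->F
Char 7 ('H'): step: R->0, L->5 (L advanced); H->plug->F->R->A->L->E->refl->D->L'->C->R'->G->plug->A
Char 8 ('C'): step: R->1, L=5; C->plug->C->R->C->L->D->refl->E->L'->A->R'->G->plug->A
Char 9 ('C'): step: R->2, L=5; C->plug->C->R->D->L->G->refl->A->L'->F->R'->H->plug->F
Char 10 ('B'): step: R->3, L=5; B->plug->B->R->C->L->D->refl->E->L'->A->R'->A->plug->G
Final: ciphertext=FFGACFAAFG, RIGHT=3, LEFT=5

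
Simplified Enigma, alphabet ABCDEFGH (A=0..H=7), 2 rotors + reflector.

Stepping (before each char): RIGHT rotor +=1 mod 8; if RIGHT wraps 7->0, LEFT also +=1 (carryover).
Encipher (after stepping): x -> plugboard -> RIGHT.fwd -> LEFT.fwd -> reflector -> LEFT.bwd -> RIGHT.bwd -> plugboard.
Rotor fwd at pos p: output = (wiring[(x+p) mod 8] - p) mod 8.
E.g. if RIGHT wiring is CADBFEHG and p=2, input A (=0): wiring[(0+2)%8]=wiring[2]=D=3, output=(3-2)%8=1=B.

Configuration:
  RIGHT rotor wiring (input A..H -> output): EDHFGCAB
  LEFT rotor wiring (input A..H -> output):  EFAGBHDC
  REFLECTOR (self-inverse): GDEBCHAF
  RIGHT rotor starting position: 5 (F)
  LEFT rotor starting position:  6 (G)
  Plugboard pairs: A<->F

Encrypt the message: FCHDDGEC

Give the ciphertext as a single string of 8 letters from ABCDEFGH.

Answer: DHFABBGH

Derivation:
Char 1 ('F'): step: R->6, L=6; F->plug->A->R->C->L->G->refl->A->L'->F->R'->D->plug->D
Char 2 ('C'): step: R->7, L=6; C->plug->C->R->E->L->C->refl->E->L'->B->R'->H->plug->H
Char 3 ('H'): step: R->0, L->7 (L advanced); H->plug->H->R->B->L->F->refl->H->L'->E->R'->A->plug->F
Char 4 ('D'): step: R->1, L=7; D->plug->D->R->F->L->C->refl->E->L'->H->R'->F->plug->A
Char 5 ('D'): step: R->2, L=7; D->plug->D->R->A->L->D->refl->B->L'->D->R'->B->plug->B
Char 6 ('G'): step: R->3, L=7; G->plug->G->R->A->L->D->refl->B->L'->D->R'->B->plug->B
Char 7 ('E'): step: R->4, L=7; E->plug->E->R->A->L->D->refl->B->L'->D->R'->G->plug->G
Char 8 ('C'): step: R->5, L=7; C->plug->C->R->E->L->H->refl->F->L'->B->R'->H->plug->H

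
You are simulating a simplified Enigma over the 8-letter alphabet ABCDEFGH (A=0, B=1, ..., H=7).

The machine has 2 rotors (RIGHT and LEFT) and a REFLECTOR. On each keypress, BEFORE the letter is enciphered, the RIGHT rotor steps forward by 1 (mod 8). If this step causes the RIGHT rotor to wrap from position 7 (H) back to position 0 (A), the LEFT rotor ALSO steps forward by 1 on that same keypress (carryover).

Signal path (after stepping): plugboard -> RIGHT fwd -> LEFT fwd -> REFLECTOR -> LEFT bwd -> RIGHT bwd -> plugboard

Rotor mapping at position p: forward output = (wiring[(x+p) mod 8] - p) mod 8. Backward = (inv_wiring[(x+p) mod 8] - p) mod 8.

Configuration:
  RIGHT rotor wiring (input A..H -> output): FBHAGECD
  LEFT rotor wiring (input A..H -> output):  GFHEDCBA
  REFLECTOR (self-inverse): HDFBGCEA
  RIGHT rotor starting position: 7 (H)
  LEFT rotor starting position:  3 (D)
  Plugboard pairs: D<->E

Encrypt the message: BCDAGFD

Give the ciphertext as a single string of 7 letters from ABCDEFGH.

Answer: HAHGDDE

Derivation:
Char 1 ('B'): step: R->0, L->4 (L advanced); B->plug->B->R->B->L->G->refl->E->L'->D->R'->H->plug->H
Char 2 ('C'): step: R->1, L=4; C->plug->C->R->H->L->A->refl->H->L'->A->R'->A->plug->A
Char 3 ('D'): step: R->2, L=4; D->plug->E->R->A->L->H->refl->A->L'->H->R'->H->plug->H
Char 4 ('A'): step: R->3, L=4; A->plug->A->R->F->L->B->refl->D->L'->G->R'->G->plug->G
Char 5 ('G'): step: R->4, L=4; G->plug->G->R->D->L->E->refl->G->L'->B->R'->E->plug->D
Char 6 ('F'): step: R->5, L=4; F->plug->F->R->C->L->F->refl->C->L'->E->R'->E->plug->D
Char 7 ('D'): step: R->6, L=4; D->plug->E->R->B->L->G->refl->E->L'->D->R'->D->plug->E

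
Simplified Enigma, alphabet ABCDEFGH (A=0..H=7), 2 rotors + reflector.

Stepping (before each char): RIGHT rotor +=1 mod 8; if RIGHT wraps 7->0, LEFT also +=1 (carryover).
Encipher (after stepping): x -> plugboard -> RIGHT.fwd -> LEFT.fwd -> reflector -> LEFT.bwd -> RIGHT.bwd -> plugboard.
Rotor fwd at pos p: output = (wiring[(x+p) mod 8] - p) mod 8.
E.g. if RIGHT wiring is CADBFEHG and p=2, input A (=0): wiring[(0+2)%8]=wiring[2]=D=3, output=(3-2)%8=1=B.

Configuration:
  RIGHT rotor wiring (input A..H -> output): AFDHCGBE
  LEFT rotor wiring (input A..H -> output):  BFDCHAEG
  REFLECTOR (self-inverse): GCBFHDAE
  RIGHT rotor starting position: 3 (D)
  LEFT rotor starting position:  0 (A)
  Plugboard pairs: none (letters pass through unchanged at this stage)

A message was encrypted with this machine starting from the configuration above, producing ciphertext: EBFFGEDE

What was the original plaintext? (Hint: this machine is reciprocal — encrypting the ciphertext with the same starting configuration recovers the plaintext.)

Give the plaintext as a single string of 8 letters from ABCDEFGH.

Answer: AFCEECCG

Derivation:
Char 1 ('E'): step: R->4, L=0; E->plug->E->R->E->L->H->refl->E->L'->G->R'->A->plug->A
Char 2 ('B'): step: R->5, L=0; B->plug->B->R->E->L->H->refl->E->L'->G->R'->F->plug->F
Char 3 ('F'): step: R->6, L=0; F->plug->F->R->B->L->F->refl->D->L'->C->R'->C->plug->C
Char 4 ('F'): step: R->7, L=0; F->plug->F->R->D->L->C->refl->B->L'->A->R'->E->plug->E
Char 5 ('G'): step: R->0, L->1 (L advanced); G->plug->G->R->B->L->C->refl->B->L'->C->R'->E->plug->E
Char 6 ('E'): step: R->1, L=1; E->plug->E->R->F->L->D->refl->F->L'->G->R'->C->plug->C
Char 7 ('D'): step: R->2, L=1; D->plug->D->R->E->L->H->refl->E->L'->A->R'->C->plug->C
Char 8 ('E'): step: R->3, L=1; E->plug->E->R->B->L->C->refl->B->L'->C->R'->G->plug->G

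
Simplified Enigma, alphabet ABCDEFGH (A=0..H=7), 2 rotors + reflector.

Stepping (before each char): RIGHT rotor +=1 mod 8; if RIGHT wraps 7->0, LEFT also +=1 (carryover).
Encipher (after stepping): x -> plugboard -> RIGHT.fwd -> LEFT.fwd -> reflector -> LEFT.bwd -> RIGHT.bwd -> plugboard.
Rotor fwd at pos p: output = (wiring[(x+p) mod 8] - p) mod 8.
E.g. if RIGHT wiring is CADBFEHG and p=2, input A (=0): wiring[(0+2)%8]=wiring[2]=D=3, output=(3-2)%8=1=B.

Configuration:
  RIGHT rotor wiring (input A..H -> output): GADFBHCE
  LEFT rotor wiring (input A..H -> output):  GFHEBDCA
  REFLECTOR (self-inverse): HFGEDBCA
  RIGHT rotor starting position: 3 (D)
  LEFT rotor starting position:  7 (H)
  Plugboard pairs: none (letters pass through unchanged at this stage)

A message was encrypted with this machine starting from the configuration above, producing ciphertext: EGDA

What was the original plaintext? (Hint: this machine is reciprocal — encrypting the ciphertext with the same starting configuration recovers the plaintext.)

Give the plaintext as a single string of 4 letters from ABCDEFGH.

Answer: AHEF

Derivation:
Char 1 ('E'): step: R->4, L=7; E->plug->E->R->C->L->G->refl->C->L'->F->R'->A->plug->A
Char 2 ('G'): step: R->5, L=7; G->plug->G->R->A->L->B->refl->F->L'->E->R'->H->plug->H
Char 3 ('D'): step: R->6, L=7; D->plug->D->R->C->L->G->refl->C->L'->F->R'->E->plug->E
Char 4 ('A'): step: R->7, L=7; A->plug->A->R->F->L->C->refl->G->L'->C->R'->F->plug->F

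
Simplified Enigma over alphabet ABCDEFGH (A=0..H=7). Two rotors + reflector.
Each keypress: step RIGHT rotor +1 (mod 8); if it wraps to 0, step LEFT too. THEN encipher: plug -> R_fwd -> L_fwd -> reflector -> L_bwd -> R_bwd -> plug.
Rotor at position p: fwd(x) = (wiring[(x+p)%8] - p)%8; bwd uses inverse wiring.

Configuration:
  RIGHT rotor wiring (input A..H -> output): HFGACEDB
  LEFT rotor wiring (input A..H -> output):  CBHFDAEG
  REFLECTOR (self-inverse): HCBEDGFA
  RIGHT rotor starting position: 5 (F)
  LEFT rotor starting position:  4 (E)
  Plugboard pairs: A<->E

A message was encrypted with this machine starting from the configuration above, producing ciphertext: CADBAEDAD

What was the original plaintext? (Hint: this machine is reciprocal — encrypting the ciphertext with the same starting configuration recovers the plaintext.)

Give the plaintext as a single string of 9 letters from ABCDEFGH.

Answer: HCFFBGGCB

Derivation:
Char 1 ('C'): step: R->6, L=4; C->plug->C->R->B->L->E->refl->D->L'->G->R'->H->plug->H
Char 2 ('A'): step: R->7, L=4; A->plug->E->R->B->L->E->refl->D->L'->G->R'->C->plug->C
Char 3 ('D'): step: R->0, L->5 (L advanced); D->plug->D->R->A->L->D->refl->E->L'->E->R'->F->plug->F
Char 4 ('B'): step: R->1, L=5; B->plug->B->R->F->L->C->refl->B->L'->C->R'->F->plug->F
Char 5 ('A'): step: R->2, L=5; A->plug->E->R->B->L->H->refl->A->L'->G->R'->B->plug->B
Char 6 ('E'): step: R->3, L=5; E->plug->A->R->F->L->C->refl->B->L'->C->R'->G->plug->G
Char 7 ('D'): step: R->4, L=5; D->plug->D->R->F->L->C->refl->B->L'->C->R'->G->plug->G
Char 8 ('A'): step: R->5, L=5; A->plug->E->R->A->L->D->refl->E->L'->E->R'->C->plug->C
Char 9 ('D'): step: R->6, L=5; D->plug->D->R->H->L->G->refl->F->L'->D->R'->B->plug->B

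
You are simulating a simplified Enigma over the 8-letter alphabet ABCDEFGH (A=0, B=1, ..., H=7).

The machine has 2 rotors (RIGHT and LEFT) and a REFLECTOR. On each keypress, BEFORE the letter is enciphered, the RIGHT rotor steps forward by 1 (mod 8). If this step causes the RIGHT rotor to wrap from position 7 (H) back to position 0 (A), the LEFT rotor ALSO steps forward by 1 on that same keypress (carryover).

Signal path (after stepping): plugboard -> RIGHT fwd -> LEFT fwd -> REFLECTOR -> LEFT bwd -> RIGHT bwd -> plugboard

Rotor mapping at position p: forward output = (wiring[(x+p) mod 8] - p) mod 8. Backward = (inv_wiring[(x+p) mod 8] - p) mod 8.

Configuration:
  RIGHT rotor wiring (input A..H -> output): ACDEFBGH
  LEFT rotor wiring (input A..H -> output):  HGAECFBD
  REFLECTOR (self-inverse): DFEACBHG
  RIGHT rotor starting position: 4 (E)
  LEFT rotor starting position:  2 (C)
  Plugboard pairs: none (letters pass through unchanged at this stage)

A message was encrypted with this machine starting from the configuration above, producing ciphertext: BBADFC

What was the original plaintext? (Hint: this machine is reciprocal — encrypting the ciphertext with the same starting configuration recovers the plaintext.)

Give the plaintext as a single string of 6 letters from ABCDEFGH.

Char 1 ('B'): step: R->5, L=2; B->plug->B->R->B->L->C->refl->E->L'->H->R'->G->plug->G
Char 2 ('B'): step: R->6, L=2; B->plug->B->R->B->L->C->refl->E->L'->H->R'->G->plug->G
Char 3 ('A'): step: R->7, L=2; A->plug->A->R->A->L->G->refl->H->L'->E->R'->D->plug->D
Char 4 ('D'): step: R->0, L->3 (L advanced); D->plug->D->R->E->L->A->refl->D->L'->G->R'->G->plug->G
Char 5 ('F'): step: R->1, L=3; F->plug->F->R->F->L->E->refl->C->L'->C->R'->B->plug->B
Char 6 ('C'): step: R->2, L=3; C->plug->C->R->D->L->G->refl->H->L'->B->R'->A->plug->A

Answer: GGDGBA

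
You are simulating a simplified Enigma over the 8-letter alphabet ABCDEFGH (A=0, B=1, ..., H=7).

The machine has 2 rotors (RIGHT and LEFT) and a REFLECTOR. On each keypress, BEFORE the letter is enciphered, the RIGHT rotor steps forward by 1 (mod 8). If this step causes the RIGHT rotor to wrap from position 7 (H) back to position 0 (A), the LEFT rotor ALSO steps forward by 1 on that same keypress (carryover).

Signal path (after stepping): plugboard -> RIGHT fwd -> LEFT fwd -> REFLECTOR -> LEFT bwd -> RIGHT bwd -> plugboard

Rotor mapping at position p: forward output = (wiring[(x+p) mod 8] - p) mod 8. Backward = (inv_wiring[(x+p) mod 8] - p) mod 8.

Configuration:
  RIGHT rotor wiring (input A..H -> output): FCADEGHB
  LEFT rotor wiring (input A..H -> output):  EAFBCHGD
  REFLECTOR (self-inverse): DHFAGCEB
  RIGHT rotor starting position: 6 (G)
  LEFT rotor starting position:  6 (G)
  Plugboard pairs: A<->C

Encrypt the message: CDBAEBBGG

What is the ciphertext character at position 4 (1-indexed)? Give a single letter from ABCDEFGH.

Char 1 ('C'): step: R->7, L=6; C->plug->A->R->C->L->G->refl->E->L'->G->R'->B->plug->B
Char 2 ('D'): step: R->0, L->7 (L advanced); D->plug->D->R->D->L->G->refl->E->L'->A->R'->C->plug->A
Char 3 ('B'): step: R->1, L=7; B->plug->B->R->H->L->H->refl->B->L'->C->R'->C->plug->A
Char 4 ('A'): step: R->2, L=7; A->plug->C->R->C->L->B->refl->H->L'->H->R'->F->plug->F

F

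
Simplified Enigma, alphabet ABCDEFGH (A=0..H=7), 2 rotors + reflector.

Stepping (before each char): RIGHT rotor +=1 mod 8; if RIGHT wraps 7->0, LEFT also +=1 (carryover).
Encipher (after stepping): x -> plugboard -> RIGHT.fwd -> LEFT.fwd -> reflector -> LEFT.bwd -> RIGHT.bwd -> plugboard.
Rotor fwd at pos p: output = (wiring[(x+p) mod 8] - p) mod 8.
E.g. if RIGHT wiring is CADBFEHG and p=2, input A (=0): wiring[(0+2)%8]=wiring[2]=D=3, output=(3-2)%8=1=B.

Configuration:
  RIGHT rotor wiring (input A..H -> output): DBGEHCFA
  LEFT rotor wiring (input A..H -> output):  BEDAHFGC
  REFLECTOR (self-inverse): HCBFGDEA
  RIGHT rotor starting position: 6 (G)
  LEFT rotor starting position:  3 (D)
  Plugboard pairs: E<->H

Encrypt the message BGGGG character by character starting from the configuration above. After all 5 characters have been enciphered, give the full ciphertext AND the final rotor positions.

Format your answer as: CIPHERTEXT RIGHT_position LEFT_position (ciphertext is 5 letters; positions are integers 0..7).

Char 1 ('B'): step: R->7, L=3; B->plug->B->R->E->L->H->refl->A->L'->H->R'->D->plug->D
Char 2 ('G'): step: R->0, L->4 (L advanced); G->plug->G->R->F->L->A->refl->H->L'->G->R'->C->plug->C
Char 3 ('G'): step: R->1, L=4; G->plug->G->R->H->L->E->refl->G->L'->D->R'->C->plug->C
Char 4 ('G'): step: R->2, L=4; G->plug->G->R->B->L->B->refl->C->L'->C->R'->B->plug->B
Char 5 ('G'): step: R->3, L=4; G->plug->G->R->G->L->H->refl->A->L'->F->R'->E->plug->H
Final: ciphertext=DCCBH, RIGHT=3, LEFT=4

Answer: DCCBH 3 4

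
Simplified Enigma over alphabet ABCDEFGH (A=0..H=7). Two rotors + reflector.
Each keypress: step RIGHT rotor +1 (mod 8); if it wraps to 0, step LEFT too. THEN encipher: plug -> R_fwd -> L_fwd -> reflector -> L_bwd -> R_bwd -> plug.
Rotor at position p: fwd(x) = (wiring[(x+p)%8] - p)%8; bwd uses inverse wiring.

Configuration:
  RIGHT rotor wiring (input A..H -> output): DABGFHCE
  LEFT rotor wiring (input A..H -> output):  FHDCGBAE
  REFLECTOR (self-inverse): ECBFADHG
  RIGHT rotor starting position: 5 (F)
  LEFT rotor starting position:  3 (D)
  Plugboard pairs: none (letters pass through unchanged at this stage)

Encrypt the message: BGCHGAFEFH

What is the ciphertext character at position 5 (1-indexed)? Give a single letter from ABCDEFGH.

Char 1 ('B'): step: R->6, L=3; B->plug->B->R->G->L->E->refl->A->L'->H->R'->G->plug->G
Char 2 ('G'): step: R->7, L=3; G->plug->G->R->A->L->H->refl->G->L'->C->R'->D->plug->D
Char 3 ('C'): step: R->0, L->4 (L advanced); C->plug->C->R->B->L->F->refl->D->L'->F->R'->E->plug->E
Char 4 ('H'): step: R->1, L=4; H->plug->H->R->C->L->E->refl->A->L'->D->R'->G->plug->G
Char 5 ('G'): step: R->2, L=4; G->plug->G->R->B->L->F->refl->D->L'->F->R'->D->plug->D

D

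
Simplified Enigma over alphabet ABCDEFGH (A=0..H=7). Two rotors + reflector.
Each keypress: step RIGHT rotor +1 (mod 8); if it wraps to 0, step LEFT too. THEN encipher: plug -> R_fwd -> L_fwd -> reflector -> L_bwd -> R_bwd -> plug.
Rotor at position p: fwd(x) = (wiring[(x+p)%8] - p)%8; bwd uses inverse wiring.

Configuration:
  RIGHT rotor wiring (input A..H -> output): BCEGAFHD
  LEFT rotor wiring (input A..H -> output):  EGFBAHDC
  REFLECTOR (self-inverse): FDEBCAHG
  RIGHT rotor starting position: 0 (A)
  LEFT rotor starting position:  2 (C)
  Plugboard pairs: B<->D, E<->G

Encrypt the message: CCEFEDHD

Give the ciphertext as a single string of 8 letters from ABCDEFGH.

Char 1 ('C'): step: R->1, L=2; C->plug->C->R->F->L->A->refl->F->L'->D->R'->B->plug->D
Char 2 ('C'): step: R->2, L=2; C->plug->C->R->G->L->C->refl->E->L'->H->R'->G->plug->E
Char 3 ('E'): step: R->3, L=2; E->plug->G->R->H->L->E->refl->C->L'->G->R'->F->plug->F
Char 4 ('F'): step: R->4, L=2; F->plug->F->R->G->L->C->refl->E->L'->H->R'->D->plug->B
Char 5 ('E'): step: R->5, L=2; E->plug->G->R->B->L->H->refl->G->L'->C->R'->B->plug->D
Char 6 ('D'): step: R->6, L=2; D->plug->B->R->F->L->A->refl->F->L'->D->R'->C->plug->C
Char 7 ('H'): step: R->7, L=2; H->plug->H->R->A->L->D->refl->B->L'->E->R'->A->plug->A
Char 8 ('D'): step: R->0, L->3 (L advanced); D->plug->B->R->C->L->E->refl->C->L'->H->R'->G->plug->E

Answer: DEFBDCAE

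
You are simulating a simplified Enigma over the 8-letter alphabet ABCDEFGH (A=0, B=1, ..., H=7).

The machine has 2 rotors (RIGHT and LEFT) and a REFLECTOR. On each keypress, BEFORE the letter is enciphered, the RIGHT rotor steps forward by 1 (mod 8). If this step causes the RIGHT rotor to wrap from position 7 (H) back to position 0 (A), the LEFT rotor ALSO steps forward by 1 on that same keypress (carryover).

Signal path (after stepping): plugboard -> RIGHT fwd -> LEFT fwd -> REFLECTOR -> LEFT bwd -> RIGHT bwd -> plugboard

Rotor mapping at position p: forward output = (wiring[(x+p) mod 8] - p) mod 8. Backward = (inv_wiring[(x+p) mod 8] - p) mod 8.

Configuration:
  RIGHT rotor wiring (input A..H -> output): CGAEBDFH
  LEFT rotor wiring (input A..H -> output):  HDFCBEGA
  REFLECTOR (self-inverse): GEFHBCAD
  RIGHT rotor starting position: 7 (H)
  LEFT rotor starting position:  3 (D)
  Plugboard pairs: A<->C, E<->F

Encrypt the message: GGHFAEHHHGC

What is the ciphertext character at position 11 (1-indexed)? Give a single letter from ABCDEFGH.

Char 1 ('G'): step: R->0, L->4 (L advanced); G->plug->G->R->F->L->H->refl->D->L'->E->R'->D->plug->D
Char 2 ('G'): step: R->1, L=4; G->plug->G->R->G->L->B->refl->E->L'->D->R'->C->plug->A
Char 3 ('H'): step: R->2, L=4; H->plug->H->R->E->L->D->refl->H->L'->F->R'->F->plug->E
Char 4 ('F'): step: R->3, L=4; F->plug->E->R->E->L->D->refl->H->L'->F->R'->H->plug->H
Char 5 ('A'): step: R->4, L=4; A->plug->C->R->B->L->A->refl->G->L'->H->R'->B->plug->B
Char 6 ('E'): step: R->5, L=4; E->plug->F->R->D->L->E->refl->B->L'->G->R'->A->plug->C
Char 7 ('H'): step: R->6, L=4; H->plug->H->R->F->L->H->refl->D->L'->E->R'->C->plug->A
Char 8 ('H'): step: R->7, L=4; H->plug->H->R->G->L->B->refl->E->L'->D->R'->B->plug->B
Char 9 ('H'): step: R->0, L->5 (L advanced); H->plug->H->R->H->L->E->refl->B->L'->B->R'->E->plug->F
Char 10 ('G'): step: R->1, L=5; G->plug->G->R->G->L->F->refl->C->L'->D->R'->C->plug->A
Char 11 ('C'): step: R->2, L=5; C->plug->A->R->G->L->F->refl->C->L'->D->R'->E->plug->F

F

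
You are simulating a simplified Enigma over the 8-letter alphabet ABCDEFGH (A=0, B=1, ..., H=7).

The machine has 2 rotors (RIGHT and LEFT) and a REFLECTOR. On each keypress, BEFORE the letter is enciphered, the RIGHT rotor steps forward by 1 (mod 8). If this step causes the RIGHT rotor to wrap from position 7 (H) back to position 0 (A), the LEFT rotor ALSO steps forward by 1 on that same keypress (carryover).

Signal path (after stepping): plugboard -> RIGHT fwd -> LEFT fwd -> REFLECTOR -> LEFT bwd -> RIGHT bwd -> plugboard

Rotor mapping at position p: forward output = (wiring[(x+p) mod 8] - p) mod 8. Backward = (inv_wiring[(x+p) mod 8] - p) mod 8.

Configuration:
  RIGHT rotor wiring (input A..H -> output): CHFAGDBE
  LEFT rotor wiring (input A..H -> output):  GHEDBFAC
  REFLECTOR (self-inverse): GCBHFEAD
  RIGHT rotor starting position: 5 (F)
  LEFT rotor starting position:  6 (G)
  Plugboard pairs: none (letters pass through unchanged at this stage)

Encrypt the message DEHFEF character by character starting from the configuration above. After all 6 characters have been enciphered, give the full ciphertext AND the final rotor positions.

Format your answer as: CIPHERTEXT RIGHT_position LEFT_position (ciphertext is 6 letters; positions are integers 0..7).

Answer: HAFHHA 3 7

Derivation:
Char 1 ('D'): step: R->6, L=6; D->plug->D->R->B->L->E->refl->F->L'->F->R'->H->plug->H
Char 2 ('E'): step: R->7, L=6; E->plug->E->R->B->L->E->refl->F->L'->F->R'->A->plug->A
Char 3 ('H'): step: R->0, L->7 (L advanced); H->plug->H->R->E->L->E->refl->F->L'->D->R'->F->plug->F
Char 4 ('F'): step: R->1, L=7; F->plug->F->R->A->L->D->refl->H->L'->B->R'->H->plug->H
Char 5 ('E'): step: R->2, L=7; E->plug->E->R->H->L->B->refl->C->L'->F->R'->H->plug->H
Char 6 ('F'): step: R->3, L=7; F->plug->F->R->H->L->B->refl->C->L'->F->R'->A->plug->A
Final: ciphertext=HAFHHA, RIGHT=3, LEFT=7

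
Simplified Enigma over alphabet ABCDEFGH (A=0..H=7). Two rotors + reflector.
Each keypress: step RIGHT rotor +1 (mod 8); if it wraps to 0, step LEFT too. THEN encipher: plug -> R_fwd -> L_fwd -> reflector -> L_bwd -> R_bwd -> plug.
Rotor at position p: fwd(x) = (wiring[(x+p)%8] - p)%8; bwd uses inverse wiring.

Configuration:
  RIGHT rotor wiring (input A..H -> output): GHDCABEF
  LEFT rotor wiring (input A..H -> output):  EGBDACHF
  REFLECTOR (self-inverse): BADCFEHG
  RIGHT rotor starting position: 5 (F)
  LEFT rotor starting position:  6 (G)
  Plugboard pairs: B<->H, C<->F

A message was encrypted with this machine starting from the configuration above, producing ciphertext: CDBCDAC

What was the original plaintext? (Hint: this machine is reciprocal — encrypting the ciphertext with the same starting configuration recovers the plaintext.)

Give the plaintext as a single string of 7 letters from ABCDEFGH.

Answer: AAHABHB

Derivation:
Char 1 ('C'): step: R->6, L=6; C->plug->F->R->E->L->D->refl->C->L'->G->R'->A->plug->A
Char 2 ('D'): step: R->7, L=6; D->plug->D->R->E->L->D->refl->C->L'->G->R'->A->plug->A
Char 3 ('B'): step: R->0, L->7 (L advanced); B->plug->H->R->F->L->B->refl->A->L'->H->R'->B->plug->H
Char 4 ('C'): step: R->1, L=7; C->plug->F->R->D->L->C->refl->D->L'->G->R'->A->plug->A
Char 5 ('D'): step: R->2, L=7; D->plug->D->R->H->L->A->refl->B->L'->F->R'->H->plug->B
Char 6 ('A'): step: R->3, L=7; A->plug->A->R->H->L->A->refl->B->L'->F->R'->B->plug->H
Char 7 ('C'): step: R->4, L=7; C->plug->F->R->D->L->C->refl->D->L'->G->R'->H->plug->B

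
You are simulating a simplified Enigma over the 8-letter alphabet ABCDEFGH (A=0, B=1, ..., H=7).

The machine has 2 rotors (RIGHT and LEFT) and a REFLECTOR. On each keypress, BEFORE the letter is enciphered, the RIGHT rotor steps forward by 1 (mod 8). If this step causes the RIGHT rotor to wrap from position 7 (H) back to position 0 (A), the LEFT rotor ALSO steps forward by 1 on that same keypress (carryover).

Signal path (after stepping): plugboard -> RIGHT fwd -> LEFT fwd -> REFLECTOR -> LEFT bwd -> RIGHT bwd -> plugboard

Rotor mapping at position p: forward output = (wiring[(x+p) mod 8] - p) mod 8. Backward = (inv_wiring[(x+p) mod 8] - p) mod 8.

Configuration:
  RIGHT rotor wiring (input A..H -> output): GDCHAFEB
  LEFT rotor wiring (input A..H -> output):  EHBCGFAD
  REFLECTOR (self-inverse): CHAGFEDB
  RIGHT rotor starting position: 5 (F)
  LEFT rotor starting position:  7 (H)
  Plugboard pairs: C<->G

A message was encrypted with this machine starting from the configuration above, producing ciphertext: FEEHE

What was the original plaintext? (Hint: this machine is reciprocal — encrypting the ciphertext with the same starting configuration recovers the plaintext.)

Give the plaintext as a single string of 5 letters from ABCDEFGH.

Answer: GFFCH

Derivation:
Char 1 ('F'): step: R->6, L=7; F->plug->F->R->B->L->F->refl->E->L'->A->R'->C->plug->G
Char 2 ('E'): step: R->7, L=7; E->plug->E->R->A->L->E->refl->F->L'->B->R'->F->plug->F
Char 3 ('E'): step: R->0, L->0 (L advanced); E->plug->E->R->A->L->E->refl->F->L'->F->R'->F->plug->F
Char 4 ('H'): step: R->1, L=0; H->plug->H->R->F->L->F->refl->E->L'->A->R'->G->plug->C
Char 5 ('E'): step: R->2, L=0; E->plug->E->R->C->L->B->refl->H->L'->B->R'->H->plug->H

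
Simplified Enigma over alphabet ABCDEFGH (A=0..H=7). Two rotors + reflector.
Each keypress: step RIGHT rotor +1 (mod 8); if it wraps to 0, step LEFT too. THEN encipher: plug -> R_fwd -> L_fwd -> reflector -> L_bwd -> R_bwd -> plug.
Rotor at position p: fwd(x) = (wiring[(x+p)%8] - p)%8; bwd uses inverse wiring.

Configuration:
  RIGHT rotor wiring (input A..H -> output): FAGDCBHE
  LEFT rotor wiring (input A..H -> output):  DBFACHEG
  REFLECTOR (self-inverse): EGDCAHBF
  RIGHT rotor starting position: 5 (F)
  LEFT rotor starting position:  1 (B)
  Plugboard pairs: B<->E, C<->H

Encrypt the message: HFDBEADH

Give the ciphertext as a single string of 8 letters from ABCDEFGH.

Char 1 ('H'): step: R->6, L=1; H->plug->C->R->H->L->C->refl->D->L'->F->R'->F->plug->F
Char 2 ('F'): step: R->7, L=1; F->plug->F->R->D->L->B->refl->G->L'->E->R'->E->plug->B
Char 3 ('D'): step: R->0, L->2 (L advanced); D->plug->D->R->D->L->F->refl->H->L'->H->R'->G->plug->G
Char 4 ('B'): step: R->1, L=2; B->plug->E->R->A->L->D->refl->C->L'->E->R'->H->plug->C
Char 5 ('E'): step: R->2, L=2; E->plug->B->R->B->L->G->refl->B->L'->G->R'->H->plug->C
Char 6 ('A'): step: R->3, L=2; A->plug->A->R->A->L->D->refl->C->L'->E->R'->D->plug->D
Char 7 ('D'): step: R->4, L=2; D->plug->D->R->A->L->D->refl->C->L'->E->R'->F->plug->F
Char 8 ('H'): step: R->5, L=2; H->plug->C->R->H->L->H->refl->F->L'->D->R'->E->plug->B

Answer: FBGCCDFB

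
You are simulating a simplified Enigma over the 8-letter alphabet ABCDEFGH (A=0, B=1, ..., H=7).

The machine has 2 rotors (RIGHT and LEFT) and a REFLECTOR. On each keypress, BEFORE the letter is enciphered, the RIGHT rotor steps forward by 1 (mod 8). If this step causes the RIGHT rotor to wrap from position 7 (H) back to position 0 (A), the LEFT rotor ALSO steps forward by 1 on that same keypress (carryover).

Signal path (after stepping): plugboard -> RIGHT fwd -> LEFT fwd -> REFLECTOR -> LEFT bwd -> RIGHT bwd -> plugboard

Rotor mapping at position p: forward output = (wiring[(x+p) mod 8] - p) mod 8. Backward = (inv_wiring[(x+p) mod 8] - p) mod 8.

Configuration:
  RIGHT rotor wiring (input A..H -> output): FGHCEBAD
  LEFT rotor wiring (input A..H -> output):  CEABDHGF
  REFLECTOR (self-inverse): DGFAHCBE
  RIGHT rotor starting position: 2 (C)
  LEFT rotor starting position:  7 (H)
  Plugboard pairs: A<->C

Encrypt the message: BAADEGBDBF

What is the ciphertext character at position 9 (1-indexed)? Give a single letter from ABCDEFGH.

Char 1 ('B'): step: R->3, L=7; B->plug->B->R->B->L->D->refl->A->L'->G->R'->C->plug->A
Char 2 ('A'): step: R->4, L=7; A->plug->C->R->E->L->C->refl->F->L'->C->R'->F->plug->F
Char 3 ('A'): step: R->5, L=7; A->plug->C->R->G->L->A->refl->D->L'->B->R'->E->plug->E
Char 4 ('D'): step: R->6, L=7; D->plug->D->R->A->L->G->refl->B->L'->D->R'->H->plug->H
Char 5 ('E'): step: R->7, L=7; E->plug->E->R->D->L->B->refl->G->L'->A->R'->D->plug->D
Char 6 ('G'): step: R->0, L->0 (L advanced); G->plug->G->R->A->L->C->refl->F->L'->H->R'->C->plug->A
Char 7 ('B'): step: R->1, L=0; B->plug->B->R->G->L->G->refl->B->L'->D->R'->D->plug->D
Char 8 ('D'): step: R->2, L=0; D->plug->D->R->H->L->F->refl->C->L'->A->R'->B->plug->B
Char 9 ('B'): step: R->3, L=0; B->plug->B->R->B->L->E->refl->H->L'->F->R'->D->plug->D

D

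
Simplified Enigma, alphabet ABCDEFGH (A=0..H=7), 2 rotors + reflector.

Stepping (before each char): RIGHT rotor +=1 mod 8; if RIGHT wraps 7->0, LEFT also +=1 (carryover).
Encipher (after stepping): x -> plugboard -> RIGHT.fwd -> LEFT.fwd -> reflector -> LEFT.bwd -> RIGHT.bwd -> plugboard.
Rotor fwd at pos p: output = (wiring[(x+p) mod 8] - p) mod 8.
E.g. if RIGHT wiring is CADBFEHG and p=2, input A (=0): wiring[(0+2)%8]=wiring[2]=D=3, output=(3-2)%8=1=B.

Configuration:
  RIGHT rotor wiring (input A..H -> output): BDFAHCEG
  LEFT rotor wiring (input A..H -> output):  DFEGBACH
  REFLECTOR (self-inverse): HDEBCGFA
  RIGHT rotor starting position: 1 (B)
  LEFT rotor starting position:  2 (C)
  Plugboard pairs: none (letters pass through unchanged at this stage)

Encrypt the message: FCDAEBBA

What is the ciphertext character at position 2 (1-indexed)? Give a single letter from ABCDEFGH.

Char 1 ('F'): step: R->2, L=2; F->plug->F->R->E->L->A->refl->H->L'->C->R'->E->plug->E
Char 2 ('C'): step: R->3, L=2; C->plug->C->R->H->L->D->refl->B->L'->G->R'->F->plug->F

F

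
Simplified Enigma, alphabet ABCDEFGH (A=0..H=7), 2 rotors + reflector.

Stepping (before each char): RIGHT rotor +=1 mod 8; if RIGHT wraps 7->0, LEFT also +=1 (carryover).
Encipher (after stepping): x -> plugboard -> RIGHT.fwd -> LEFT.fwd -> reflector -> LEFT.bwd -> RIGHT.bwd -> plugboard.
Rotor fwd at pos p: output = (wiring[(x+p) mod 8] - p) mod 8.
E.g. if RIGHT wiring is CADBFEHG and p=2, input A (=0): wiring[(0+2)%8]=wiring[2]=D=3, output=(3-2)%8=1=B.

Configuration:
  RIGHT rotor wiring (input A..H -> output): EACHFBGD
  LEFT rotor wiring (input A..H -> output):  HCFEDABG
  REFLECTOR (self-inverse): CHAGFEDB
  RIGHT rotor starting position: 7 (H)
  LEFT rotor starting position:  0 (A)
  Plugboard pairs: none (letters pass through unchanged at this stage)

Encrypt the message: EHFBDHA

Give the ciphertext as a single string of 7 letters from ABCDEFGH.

Char 1 ('E'): step: R->0, L->1 (L advanced); E->plug->E->R->F->L->A->refl->C->L'->D->R'->H->plug->H
Char 2 ('H'): step: R->1, L=1; H->plug->H->R->D->L->C->refl->A->L'->F->R'->F->plug->F
Char 3 ('F'): step: R->2, L=1; F->plug->F->R->B->L->E->refl->F->L'->G->R'->H->plug->H
Char 4 ('B'): step: R->3, L=1; B->plug->B->R->C->L->D->refl->G->L'->H->R'->H->plug->H
Char 5 ('D'): step: R->4, L=1; D->plug->D->R->H->L->G->refl->D->L'->C->R'->C->plug->C
Char 6 ('H'): step: R->5, L=1; H->plug->H->R->A->L->B->refl->H->L'->E->R'->A->plug->A
Char 7 ('A'): step: R->6, L=1; A->plug->A->R->A->L->B->refl->H->L'->E->R'->E->plug->E

Answer: HFHHCAE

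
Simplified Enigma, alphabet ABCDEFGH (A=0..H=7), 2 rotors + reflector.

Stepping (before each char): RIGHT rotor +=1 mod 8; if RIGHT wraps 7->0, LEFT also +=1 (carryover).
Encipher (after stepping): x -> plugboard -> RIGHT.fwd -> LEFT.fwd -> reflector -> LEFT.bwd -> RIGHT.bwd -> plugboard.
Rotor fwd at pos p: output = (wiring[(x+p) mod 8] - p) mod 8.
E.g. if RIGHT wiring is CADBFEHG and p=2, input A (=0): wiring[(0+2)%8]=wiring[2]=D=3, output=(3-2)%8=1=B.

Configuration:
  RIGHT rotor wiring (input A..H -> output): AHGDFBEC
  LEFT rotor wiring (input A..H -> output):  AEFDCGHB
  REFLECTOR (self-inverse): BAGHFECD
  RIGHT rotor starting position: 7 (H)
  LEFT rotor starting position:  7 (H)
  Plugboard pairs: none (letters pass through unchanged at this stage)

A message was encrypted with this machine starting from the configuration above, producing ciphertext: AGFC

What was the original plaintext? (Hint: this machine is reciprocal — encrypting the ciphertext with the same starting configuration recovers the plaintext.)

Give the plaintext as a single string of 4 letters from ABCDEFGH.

Char 1 ('A'): step: R->0, L->0 (L advanced); A->plug->A->R->A->L->A->refl->B->L'->H->R'->B->plug->B
Char 2 ('G'): step: R->1, L=0; G->plug->G->R->B->L->E->refl->F->L'->C->R'->C->plug->C
Char 3 ('F'): step: R->2, L=0; F->plug->F->R->A->L->A->refl->B->L'->H->R'->D->plug->D
Char 4 ('C'): step: R->3, L=0; C->plug->C->R->G->L->H->refl->D->L'->D->R'->H->plug->H

Answer: BCDH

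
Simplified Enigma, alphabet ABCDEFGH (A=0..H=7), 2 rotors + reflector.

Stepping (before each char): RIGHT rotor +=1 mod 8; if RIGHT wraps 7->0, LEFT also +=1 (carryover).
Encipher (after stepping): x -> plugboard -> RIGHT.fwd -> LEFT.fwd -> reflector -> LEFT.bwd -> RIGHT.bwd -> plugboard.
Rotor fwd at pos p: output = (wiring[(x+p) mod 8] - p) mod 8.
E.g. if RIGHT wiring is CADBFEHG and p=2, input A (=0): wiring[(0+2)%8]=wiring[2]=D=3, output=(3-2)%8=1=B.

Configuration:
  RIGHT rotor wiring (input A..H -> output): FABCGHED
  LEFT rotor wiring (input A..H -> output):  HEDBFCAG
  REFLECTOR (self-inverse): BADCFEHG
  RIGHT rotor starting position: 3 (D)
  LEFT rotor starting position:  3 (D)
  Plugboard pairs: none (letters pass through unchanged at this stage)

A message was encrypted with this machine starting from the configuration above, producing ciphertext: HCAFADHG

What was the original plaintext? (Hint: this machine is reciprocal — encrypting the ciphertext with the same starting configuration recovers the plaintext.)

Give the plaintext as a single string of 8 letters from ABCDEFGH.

Answer: DBCBBBFE

Derivation:
Char 1 ('H'): step: R->4, L=3; H->plug->H->R->G->L->B->refl->A->L'->H->R'->D->plug->D
Char 2 ('C'): step: R->5, L=3; C->plug->C->R->G->L->B->refl->A->L'->H->R'->B->plug->B
Char 3 ('A'): step: R->6, L=3; A->plug->A->R->G->L->B->refl->A->L'->H->R'->C->plug->C
Char 4 ('F'): step: R->7, L=3; F->plug->F->R->H->L->A->refl->B->L'->G->R'->B->plug->B
Char 5 ('A'): step: R->0, L->4 (L advanced); A->plug->A->R->F->L->A->refl->B->L'->A->R'->B->plug->B
Char 6 ('D'): step: R->1, L=4; D->plug->D->R->F->L->A->refl->B->L'->A->R'->B->plug->B
Char 7 ('H'): step: R->2, L=4; H->plug->H->R->G->L->H->refl->G->L'->B->R'->F->plug->F
Char 8 ('G'): step: R->3, L=4; G->plug->G->R->F->L->A->refl->B->L'->A->R'->E->plug->E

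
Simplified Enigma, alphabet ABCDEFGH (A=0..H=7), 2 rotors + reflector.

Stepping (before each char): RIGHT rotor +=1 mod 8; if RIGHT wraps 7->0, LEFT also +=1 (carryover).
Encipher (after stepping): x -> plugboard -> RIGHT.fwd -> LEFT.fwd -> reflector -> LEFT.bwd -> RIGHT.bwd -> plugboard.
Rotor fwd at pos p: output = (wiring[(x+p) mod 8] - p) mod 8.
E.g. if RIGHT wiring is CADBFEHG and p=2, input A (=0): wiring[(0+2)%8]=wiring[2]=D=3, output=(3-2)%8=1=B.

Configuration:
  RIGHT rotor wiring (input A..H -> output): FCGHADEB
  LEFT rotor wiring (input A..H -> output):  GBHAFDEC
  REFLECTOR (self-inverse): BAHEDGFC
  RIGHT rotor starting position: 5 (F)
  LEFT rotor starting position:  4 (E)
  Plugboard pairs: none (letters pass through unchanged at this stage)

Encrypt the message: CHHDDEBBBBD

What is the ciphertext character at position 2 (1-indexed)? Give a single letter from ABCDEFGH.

Char 1 ('C'): step: R->6, L=4; C->plug->C->R->H->L->E->refl->D->L'->G->R'->A->plug->A
Char 2 ('H'): step: R->7, L=4; H->plug->H->R->F->L->F->refl->G->L'->D->R'->C->plug->C

C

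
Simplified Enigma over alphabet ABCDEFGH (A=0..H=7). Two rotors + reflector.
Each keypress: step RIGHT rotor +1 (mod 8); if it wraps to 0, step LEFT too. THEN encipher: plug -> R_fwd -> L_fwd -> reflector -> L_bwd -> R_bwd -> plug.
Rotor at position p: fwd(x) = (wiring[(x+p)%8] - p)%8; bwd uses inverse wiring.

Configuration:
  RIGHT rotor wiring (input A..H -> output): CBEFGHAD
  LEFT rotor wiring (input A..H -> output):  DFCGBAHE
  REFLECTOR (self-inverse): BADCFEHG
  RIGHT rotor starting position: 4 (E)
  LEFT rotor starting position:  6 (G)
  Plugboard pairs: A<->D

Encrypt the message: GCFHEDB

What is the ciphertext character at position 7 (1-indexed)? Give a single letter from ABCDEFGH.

Char 1 ('G'): step: R->5, L=6; G->plug->G->R->A->L->B->refl->A->L'->F->R'->D->plug->A
Char 2 ('C'): step: R->6, L=6; C->plug->C->R->E->L->E->refl->F->L'->C->R'->A->plug->D
Char 3 ('F'): step: R->7, L=6; F->plug->F->R->H->L->C->refl->D->L'->G->R'->E->plug->E
Char 4 ('H'): step: R->0, L->7 (L advanced); H->plug->H->R->D->L->D->refl->C->L'->F->R'->D->plug->A
Char 5 ('E'): step: R->1, L=7; E->plug->E->R->G->L->B->refl->A->L'->H->R'->F->plug->F
Char 6 ('D'): step: R->2, L=7; D->plug->A->R->C->L->G->refl->H->L'->E->R'->C->plug->C
Char 7 ('B'): step: R->3, L=7; B->plug->B->R->D->L->D->refl->C->L'->F->R'->D->plug->A

A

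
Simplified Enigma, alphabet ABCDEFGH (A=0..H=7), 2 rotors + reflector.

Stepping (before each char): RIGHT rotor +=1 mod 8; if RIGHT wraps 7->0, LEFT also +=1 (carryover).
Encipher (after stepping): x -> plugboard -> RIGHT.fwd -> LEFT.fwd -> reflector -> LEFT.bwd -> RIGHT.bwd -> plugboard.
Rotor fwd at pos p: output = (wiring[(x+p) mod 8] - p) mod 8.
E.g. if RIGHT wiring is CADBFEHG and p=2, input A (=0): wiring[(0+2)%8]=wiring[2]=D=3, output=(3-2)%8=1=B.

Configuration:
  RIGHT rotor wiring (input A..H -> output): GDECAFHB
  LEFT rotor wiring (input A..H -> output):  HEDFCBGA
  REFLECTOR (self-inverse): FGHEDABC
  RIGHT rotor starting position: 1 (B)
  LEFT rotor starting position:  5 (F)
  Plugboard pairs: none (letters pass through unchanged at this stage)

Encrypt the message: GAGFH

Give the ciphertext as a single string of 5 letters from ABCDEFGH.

Char 1 ('G'): step: R->2, L=5; G->plug->G->R->E->L->H->refl->C->L'->D->R'->D->plug->D
Char 2 ('A'): step: R->3, L=5; A->plug->A->R->H->L->F->refl->A->L'->G->R'->E->plug->E
Char 3 ('G'): step: R->4, L=5; G->plug->G->R->A->L->E->refl->D->L'->C->R'->E->plug->E
Char 4 ('F'): step: R->5, L=5; F->plug->F->R->H->L->F->refl->A->L'->G->R'->E->plug->E
Char 5 ('H'): step: R->6, L=5; H->plug->H->R->H->L->F->refl->A->L'->G->R'->E->plug->E

Answer: DEEEE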